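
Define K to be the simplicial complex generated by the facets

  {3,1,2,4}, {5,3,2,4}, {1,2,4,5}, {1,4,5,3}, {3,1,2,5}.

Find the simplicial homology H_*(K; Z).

H_0 = Z,  H_1 = 0,  H_2 = 0,  H_3 = Z.

Take the total order 1 < 2 < 3 < 4 < 5 on the vertex set. Then K (dimension 3) consists of the simplices:

  0-simplices (5): [1], [2], [3], [4], [5]
  1-simplices (10): [1,2], [1,3], [1,4], [1,5], [2,3], [2,4], [2,5], [3,4], [3,5], [4,5]
  2-simplices (10): [1,2,3], [1,2,4], [1,2,5], [1,3,4], [1,3,5], [1,4,5], [2,3,4], [2,3,5], [2,4,5], [3,4,5]
  3-simplices (5): [1,2,3,4], [1,2,3,5], [1,2,4,5], [1,3,4,5], [2,3,4,5]

giving chain groups C_0 ≅ Z^5, C_1 ≅ Z^10, C_2 ≅ Z^10, C_3 ≅ Z^5.

The boundary map ∂_1: C_1 → C_0 is given by ∂[p,q] = [q] − [p].
The resulting 5×10 matrix has rank 4, and its Smith normal form has invariant factors (1,1,1,1).

The boundary map ∂_2: C_2 → C_1 acts by ∂[p,q,r] = [q,r] − [p,r] + [p,q]. For instance
  ∂[3,4,5] = [4,5] − [3,5] + [3,4],
  ∂[1,2,5] = [2,5] − [1,5] + [1,2].
This gives a 10×10 integer matrix of rank 6; reducing to Smith normal form yields diagonal entries (1,1,1,1,1,1).

Boundary ∂_3: C_3 → C_2 sends each 3-simplex σ to the alternating sum Σ_i (−1)^i (σ with its i-th vertex removed). For instance
  ∂[1,2,4,5] = [2,4,5] − [1,4,5] + [1,2,5] − [1,2,4],
  ∂[2,3,4,5] = [3,4,5] − [2,4,5] + [2,3,5] − [2,3,4].
The 10×5 boundary matrix has rank 4 and Smith normal form diag(1,1,1,1).

From H_k ≅ ker(∂_k) / im(∂_{k+1}) we obtain:

  H_0: rank C_0 − rank ∂_1 = 5 − 4 = 1, and the invariant factors of ∂_1 are all 1, so H_0 = Z.
  H_1: rank ker ∂_1 − rank ∂_2 = (10 − 4) − 6 = 0, and the invariant factors of ∂_2 are all 1, so H_1 = 0.
  H_2: rank ker ∂_2 − rank ∂_3 = (10 − 6) − 4 = 0, and the invariant factors of ∂_3 are all 1, so H_2 = 0.
  H_3: rank ker ∂_3 − rank ∂_4 = (5 − 4) − 0 = 1, and there is no ∂_4, so H_3 = Z.

As a check, the Euler characteristic is 5 − 10 + 10 − 5 = 0, which agrees with 1 − 0 + 0 − 1 = 0.
(K is a triangulation of the 3-sphere S^3.)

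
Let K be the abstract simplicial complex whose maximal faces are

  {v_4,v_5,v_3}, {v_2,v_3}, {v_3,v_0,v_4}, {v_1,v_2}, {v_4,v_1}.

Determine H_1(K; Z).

H_1 ≅ Z.

Take the total order v_0 < v_1 < v_2 < v_3 < v_4 < v_5 on the vertex set. Then K (dimension 2) consists of the simplices:

  0-simplices (6): [v_0], [v_1], [v_2], [v_3], [v_4], [v_5]
  1-simplices (8): [v_0,v_3], [v_0,v_4], [v_1,v_2], [v_1,v_4], [v_2,v_3], [v_3,v_4], [v_3,v_5], [v_4,v_5]
  2-simplices (2): [v_0,v_3,v_4], [v_3,v_4,v_5]

so the chain groups are C_0 ≅ Z^6, C_1 ≅ Z^8, C_2 ≅ Z^2.

The boundary map ∂_1: C_1 → C_0 sends each edge [p,q] (with p < q) to q − p. For instance
  ∂[v_3,v_4] = [v_4] − [v_3].
As a 6×8 matrix over Z this has rank 5, with invariant factors (1,1,1,1,1).

Boundary ∂_2: C_2 → C_1 sends each 2-simplex [p,q,r] to [q,r] − [p,r] + [p,q]. For instance
  ∂[v_0,v_3,v_4] = [v_3,v_4] − [v_0,v_4] + [v_0,v_3],
  ∂[v_3,v_4,v_5] = [v_4,v_5] − [v_3,v_5] + [v_3,v_4].
The 8×2 boundary matrix has rank 2 and Smith normal form diag(1,1).

Reading off H_k = ker ∂_k / im ∂_{k+1}:

  H_1: rank ker ∂_1 − rank ∂_2 = (8 − 5) − 2 = 1, and the invariant factors of ∂_2 are all 1, so H_1 ≅ Z.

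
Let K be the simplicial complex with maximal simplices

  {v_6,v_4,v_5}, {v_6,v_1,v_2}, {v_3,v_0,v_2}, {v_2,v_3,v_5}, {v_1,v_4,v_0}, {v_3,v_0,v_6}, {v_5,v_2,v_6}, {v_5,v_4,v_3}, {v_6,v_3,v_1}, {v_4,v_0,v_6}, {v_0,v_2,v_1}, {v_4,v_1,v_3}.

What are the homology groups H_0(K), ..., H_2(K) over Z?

H_0 ≅ Z,  H_1 ≅ Z_2,  H_2 = 0.

We work with the vertex ordering v_0 < v_1 < v_2 < v_3 < v_4 < v_5 < v_6. The simplices of K, each written with vertices in increasing order, are:

  0-simplices (7): [v_0], [v_1], [v_2], [v_3], [v_4], [v_5], [v_6]
  1-simplices (18): (18 of them)
  2-simplices (12): (12 of them)

giving chain groups C_0 ≅ Z^7, C_1 ≅ Z^18, C_2 ≅ Z^12.

∂_1: C_1 → C_0 is given by ∂[p,q] = [q] − [p]. For instance
  ∂[v_3,v_5] = [v_5] − [v_3].
As a 7×18 matrix over Z this has rank 6, with invariant factors (1,1,1,1,1,1).

Boundary ∂_2: C_2 → C_1 sends each 2-simplex [p,q,r] to [q,r] − [p,r] + [p,q]. For instance
  ∂[v_0,v_3,v_6] = [v_3,v_6] − [v_0,v_6] + [v_0,v_3],
  ∂[v_1,v_3,v_4] = [v_3,v_4] − [v_1,v_4] + [v_1,v_3].
The 18×12 boundary matrix has rank 12 and Smith normal form diag(1,1,1,1,1,1,1,1,1,1,1,2).

Now H_k = ker ∂_k / im ∂_{k+1}, so:

  H_0: rank C_0 − rank ∂_1 = 7 − 6 = 1, and the invariant factors of ∂_1 are all 1, so H_0 = Z.
  H_1: rank ker ∂_1 − rank ∂_2 = (18 − 6) − 12 = 0, and ∂_2 has invariant factor 2 > 1, so H_1 = Z_2.
  H_2: rank ker ∂_2 − rank ∂_3 = (12 − 12) − 0 = 0, and there is no ∂_3, so H_2 = 0.

As a check, the Euler characteristic is 7 − 18 + 12 = 1, which agrees with 1 − 0 + 0 = 1.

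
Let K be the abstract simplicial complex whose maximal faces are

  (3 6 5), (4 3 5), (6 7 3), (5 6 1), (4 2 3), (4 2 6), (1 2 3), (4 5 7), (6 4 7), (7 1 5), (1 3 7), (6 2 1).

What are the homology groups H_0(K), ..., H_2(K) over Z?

H_0 ≅ Z,  H_1 ≅ Z/2Z,  H_2 = 0.

K has 7 vertices, 18 edges, 12 triangles.
rank ∂_0 = 0, rank ∂_1 = 6 ⇒ b_0 = 7 − 0 − 6 = 1; all invariant factors of ∂_1 are 1 so no torsion. So H_0 ≅ Z.
rank ∂_1 = 6, rank ∂_2 = 12 ⇒ b_1 = 18 − 6 − 12 = 0; ∂_2 has invariant factor(s) [2] giving torsion. So H_1 ≅ Z/2Z.
rank ∂_2 = 12, rank ∂_3 = 0 ⇒ b_2 = 12 − 12 − 0 = 0. So H_2 ≅ 0.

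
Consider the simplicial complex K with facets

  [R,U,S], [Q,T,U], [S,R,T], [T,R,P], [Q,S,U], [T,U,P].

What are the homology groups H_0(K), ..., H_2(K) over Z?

Fix the vertex order P < Q < R < S < T < U and write every simplex with vertices in increasing order. Then dim K = 2 and the simplices of K are:

  0-simplices (6): P, Q, R, S, T, U
  1-simplices (12): PR, PT, PU, QS, QT, QU, RS, RT, RU, ST, SU, TU
  2-simplices (6): PRT, PTU, QSU, QTU, RST, RSU

Hence C_0 ≅ Z^6, C_1 ≅ Z^12, C_2 ≅ Z^6.

The boundary map ∂_1: C_1 → C_0 maps an edge to its endpoints' difference, ∂[p,q] = q − p.
The 6×12 boundary matrix has rank 5 and Smith normal form diag(1,1,1,1,1).

∂_2: C_2 → C_1 sends each 2-simplex [p,q,r] to [q,r] − [p,r] + [p,q]. For instance
  ∂PRT = RT − PT + PR,
  ∂PTU = TU − PU + PT.
The 12×6 boundary matrix has rank 6 and Smith normal form diag(1,1,1,1,1,1).

Computing H_k = (kernel of ∂_k) / (image of ∂_{k+1}):

  H_0: rank C_0 − rank ∂_1 = 6 − 5 = 1, and the invariant factors of ∂_1 are all 1, so H_0 = Z.
  H_1: rank ker ∂_1 − rank ∂_2 = (12 − 5) − 6 = 1, and the invariant factors of ∂_2 are all 1, so H_1 = Z.
  H_2: rank ker ∂_2 − rank ∂_3 = (6 − 6) − 0 = 0, and there is no ∂_3, so H_2 = 0.

H_0 = Z,  H_1 = Z,  H_2 = 0.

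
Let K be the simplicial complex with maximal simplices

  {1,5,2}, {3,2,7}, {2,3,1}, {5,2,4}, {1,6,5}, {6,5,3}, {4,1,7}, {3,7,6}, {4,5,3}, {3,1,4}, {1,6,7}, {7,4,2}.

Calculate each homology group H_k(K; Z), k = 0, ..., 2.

H_0 = Z,  H_1 = Z_2,  H_2 = 0.

We work with the vertex ordering 1 < 2 < 3 < 4 < 5 < 6 < 7. The simplices of K, each written with vertices in increasing order, are:

  0-simplices (7): [1], [2], [3], [4], [5], [6], [7]
  1-simplices (18): [1,2], [1,3], [1,4], [1,5], [1,6], [1,7], [2,3], [2,4], [2,5], [2,7], [3,4], [3,5], [3,6], [3,7], [4,5], [4,7], [5,6], [6,7]
  2-simplices (12): [1,2,3], [1,2,5], [1,3,4], [1,4,7], [1,5,6], [1,6,7], [2,3,7], [2,4,5], [2,4,7], [3,4,5], [3,5,6], [3,6,7]

so the chain groups are C_0 ≅ Z^7, C_1 ≅ Z^18, C_2 ≅ Z^12.

Boundary ∂_1: C_1 → C_0 is given by ∂[p,q] = [q] − [p].
As a 7×18 matrix over Z this has rank 6, with invariant factors (1,1,1,1,1,1).

∂_2: C_2 → C_1 acts by ∂[p,q,r] = [q,r] − [p,r] + [p,q]. For instance
  ∂[3,5,6] = [5,6] − [3,6] + [3,5],
  ∂[1,3,4] = [3,4] − [1,4] + [1,3].
As a 18×12 matrix over Z this has rank 12, with invariant factors (1,1,1,1,1,1,1,1,1,1,1,2).

Computing H_k = (kernel of ∂_k) / (image of ∂_{k+1}):

  H_0: rank C_0 − rank ∂_1 = 7 − 6 = 1, and the invariant factors of ∂_1 are all 1, so H_0 ≅ Z.
  H_1: rank ker ∂_1 − rank ∂_2 = (18 − 6) − 12 = 0, and ∂_2 has invariant factor 2 > 1, so H_1 ≅ Z_2.
  H_2: rank ker ∂_2 − rank ∂_3 = (12 − 12) − 0 = 0, and there is no ∂_3, so H_2 ≅ 0.

As a check, the Euler characteristic is 7 − 18 + 12 = 1, which agrees with 1 − 0 + 0 = 1.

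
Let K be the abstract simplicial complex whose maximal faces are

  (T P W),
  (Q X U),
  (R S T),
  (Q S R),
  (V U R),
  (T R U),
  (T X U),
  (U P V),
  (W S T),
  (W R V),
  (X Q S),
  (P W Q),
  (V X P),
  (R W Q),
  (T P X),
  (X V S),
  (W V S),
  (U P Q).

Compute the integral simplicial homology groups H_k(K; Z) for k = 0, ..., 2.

We work with the vertex ordering P < Q < R < S < T < U < V < W < X. The simplices of K, each written with vertices in increasing order, are:

  0-simplices (9): P, Q, R, S, T, U, V, W, X
  1-simplices (27): PQ, PT, PU, PV, PW, PX, QR, QS, QU, QW, QX, RS, RT, RU, RV, RW, ST, SV, SW, SX, TU, TW, TX, UV, UX, VW, VX
  2-simplices (18): PQU, PQW, PTW, PTX, PUV, PVX, QRS, QRW, QSX, QUX, RST, RTU, RUV, RVW, STW, SVW, SVX, TUX

so the chain groups are C_0 ≅ Z^9, C_1 ≅ Z^27, C_2 ≅ Z^18.

The boundary map ∂_1: C_1 → C_0 sends each edge [p,q] (with p < q) to q − p. For instance
  ∂QR = R − Q.
The 9×27 boundary matrix has rank 8 and Smith normal form diag(1,1,1,1,1,1,1,1).

The boundary map ∂_2: C_2 → C_1 acts by ∂[p,q,r] = [q,r] − [p,r] + [p,q]. For instance
  ∂PTX = TX − PX + PT,
  ∂QUX = UX − QX + QU.
The 27×18 boundary matrix has rank 18 and Smith normal form diag(1,1,1,1,1,1,1,1,1,1,1,1,1,1,1,1,1,2).

Computing H_k = (kernel of ∂_k) / (image of ∂_{k+1}):

  H_0: rank C_0 − rank ∂_1 = 9 − 8 = 1, and the invariant factors of ∂_1 are all 1, so H_0 ≅ Z.
  H_1: rank ker ∂_1 − rank ∂_2 = (27 − 8) − 18 = 1, and ∂_2 has invariant factor 2 > 1, so H_1 ≅ Z ⊕ Z/2.
  H_2: rank ker ∂_2 − rank ∂_3 = (18 − 18) − 0 = 0, and there is no ∂_3, so H_2 ≅ 0.

H_0 ≅ Z,  H_1 ≅ Z ⊕ Z/2,  H_2 = 0.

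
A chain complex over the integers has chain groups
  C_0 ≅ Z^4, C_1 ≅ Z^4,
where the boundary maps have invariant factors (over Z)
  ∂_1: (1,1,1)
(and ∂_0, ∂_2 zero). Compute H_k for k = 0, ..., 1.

H_0: b_0 = 4 − 0 − 3 = 1; torsion from ∂_1 factors > 1: none. So H_0 ≅ Z.
H_1: b_1 = 4 − 3 − 0 = 1; torsion from ∂_2 factors > 1: none. So H_1 ≅ Z.

H_0 ≅ Z,  H_1 ≅ Z.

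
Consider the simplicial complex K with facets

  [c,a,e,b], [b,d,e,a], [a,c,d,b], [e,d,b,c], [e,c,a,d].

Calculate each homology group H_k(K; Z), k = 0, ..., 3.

H_0 = Z,  H_1 = 0,  H_2 = 0,  H_3 = Z.

We work with the vertex ordering a < b < c < d < e. The simplices of K, each written with vertices in increasing order, are:

  0-simplices (5): a, b, c, d, e
  1-simplices (10): ab, ac, ad, ae, bc, bd, be, cd, ce, de
  2-simplices (10): abc, abd, abe, acd, ace, ade, bcd, bce, bde, cde
  3-simplices (5): abcd, abce, abde, acde, bcde

Hence C_0 ≅ Z^5, C_1 ≅ Z^10, C_2 ≅ Z^10, C_3 ≅ Z^5.

∂_1: C_1 → C_0 maps an edge to its endpoints' difference, ∂[p,q] = q − p. For instance
  ∂bc = c − b.
The resulting 5×10 matrix has rank 4, and its Smith normal form has invariant factors (1,1,1,1).

∂_2: C_2 → C_1 maps a triangle to the signed sum of its edges. For instance
  ∂bde = de − be + bd,
  ∂bce = ce − be + bc.
The 10×10 boundary matrix has rank 6 and Smith normal form diag(1,1,1,1,1,1).

The boundary map ∂_3: C_3 → C_2 sends each 3-simplex σ to the alternating sum Σ_i (−1)^i (σ with its i-th vertex removed). For instance
  ∂bcde = cde − bde + bce − bcd,
  ∂acde = cde − ade + ace − acd.
As a 10×5 matrix over Z this has rank 4, with invariant factors (1,1,1,1).

From H_k ≅ ker(∂_k) / im(∂_{k+1}) we obtain:

  H_0: rank C_0 − rank ∂_1 = 5 − 4 = 1, and the invariant factors of ∂_1 are all 1, so H_0 = Z.
  H_1: rank ker ∂_1 − rank ∂_2 = (10 − 4) − 6 = 0, and the invariant factors of ∂_2 are all 1, so H_1 = 0.
  H_2: rank ker ∂_2 − rank ∂_3 = (10 − 6) − 4 = 0, and the invariant factors of ∂_3 are all 1, so H_2 = 0.
  H_3: rank ker ∂_3 − rank ∂_4 = (5 − 4) − 0 = 1, and there is no ∂_4, so H_3 = Z.

As a check, the Euler characteristic is 5 − 10 + 10 − 5 = 0, which agrees with 1 − 0 + 0 − 1 = 0.
(K is a triangulation of the 3-sphere S^3.)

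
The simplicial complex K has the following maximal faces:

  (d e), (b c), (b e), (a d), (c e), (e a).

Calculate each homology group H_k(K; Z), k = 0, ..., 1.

H_0 ≅ Z,  H_1 ≅ Z^2.

We work with the vertex ordering a < b < c < d < e. The simplices of K, each written with vertices in increasing order, are:

  0-simplices (5): a, b, c, d, e
  1-simplices (6): ad, ae, bc, be, ce, de

Hence C_0 ≅ Z^5, C_1 ≅ Z^6.

Boundary ∂_1: C_1 → C_0 sends each edge [p,q] (with p < q) to q − p.
The 5×6 boundary matrix has rank 4 and Smith normal form diag(1,1,1,1).

Now H_k = ker ∂_k / im ∂_{k+1}, so:

  H_0: rank C_0 − rank ∂_1 = 5 − 4 = 1, and the invariant factors of ∂_1 are all 1, so H_0 ≅ Z.
  H_1: rank ker ∂_1 − rank ∂_2 = (6 − 4) − 0 = 2, and there is no ∂_2, so H_1 ≅ Z^2.

(K is a triangulation of a wedge of 2 circles.)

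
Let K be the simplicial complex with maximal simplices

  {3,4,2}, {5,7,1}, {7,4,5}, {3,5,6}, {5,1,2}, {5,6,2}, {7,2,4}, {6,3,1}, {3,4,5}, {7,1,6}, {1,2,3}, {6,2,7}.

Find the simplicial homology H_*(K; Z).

H_0 ≅ Z,  H_1 ≅ Z/2Z,  H_2 = 0.

Take the total order 1 < 2 < 3 < 4 < 5 < 6 < 7 on the vertex set. Then K (dimension 2) consists of the simplices:

  0-simplices (7): [1], [2], [3], [4], [5], [6], [7]
  1-simplices (18): [1,2], [1,3], [1,5], [1,6], [1,7], [2,3], [2,4], [2,5], [2,6], [2,7], [3,4], [3,5], [3,6], [4,5], [4,7], [5,6], [5,7], [6,7]
  2-simplices (12): [1,2,3], [1,2,5], [1,3,6], [1,5,7], [1,6,7], [2,3,4], [2,4,7], [2,5,6], [2,6,7], [3,4,5], [3,5,6], [4,5,7]

so the chain groups are C_0 ≅ Z^7, C_1 ≅ Z^18, C_2 ≅ Z^12.

∂_1: C_1 → C_0 sends each edge [p,q] (with p < q) to q − p. For instance
  ∂[2,5] = [5] − [2].
As a 7×18 matrix over Z this has rank 6, with invariant factors (1,1,1,1,1,1).

∂_2: C_2 → C_1 maps a triangle to the signed sum of its edges. For instance
  ∂[2,5,6] = [5,6] − [2,6] + [2,5],
  ∂[2,4,7] = [4,7] − [2,7] + [2,4].
As a 18×12 matrix over Z this has rank 12, with invariant factors (1,1,1,1,1,1,1,1,1,1,1,2).

Computing H_k = (kernel of ∂_k) / (image of ∂_{k+1}):

  H_0: rank C_0 − rank ∂_1 = 7 − 6 = 1, and the invariant factors of ∂_1 are all 1, so H_0 ≅ Z.
  H_1: rank ker ∂_1 − rank ∂_2 = (18 − 6) − 12 = 0, and ∂_2 has invariant factor 2 > 1, so H_1 ≅ Z/2Z.
  H_2: rank ker ∂_2 − rank ∂_3 = (12 − 12) − 0 = 0, and there is no ∂_3, so H_2 ≅ 0.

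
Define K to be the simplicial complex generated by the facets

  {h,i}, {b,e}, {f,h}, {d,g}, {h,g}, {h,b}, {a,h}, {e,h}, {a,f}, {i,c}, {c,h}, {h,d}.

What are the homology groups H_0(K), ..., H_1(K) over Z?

Take the total order a < b < c < d < e < f < g < h < i on the vertex set. Then K (dimension 1) consists of the simplices:

  0-simplices (9): a, b, c, d, e, f, g, h, i
  1-simplices (12): af, ah, be, bh, ch, ci, dg, dh, eh, fh, gh, hi

Hence C_0 ≅ Z^9, C_1 ≅ Z^12.

∂_1: C_1 → C_0 sends each edge [p,q] (with p < q) to q − p. For instance
  ∂hi = i − h.
The resulting 9×12 matrix has rank 8, and its Smith normal form has invariant factors (1,1,1,1,1,1,1,1).

Computing H_k = (kernel of ∂_k) / (image of ∂_{k+1}):

  H_0: rank C_0 − rank ∂_1 = 9 − 8 = 1, and the invariant factors of ∂_1 are all 1, so H_0 ≅ Z.
  H_1: rank ker ∂_1 − rank ∂_2 = (12 − 8) − 0 = 4, and there is no ∂_2, so H_1 ≅ Z^4.

H_0 = Z,  H_1 = Z^4.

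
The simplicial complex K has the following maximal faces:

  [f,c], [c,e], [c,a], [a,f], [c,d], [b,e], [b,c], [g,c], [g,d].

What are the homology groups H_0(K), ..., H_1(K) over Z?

Order the vertices as a < b < c < d < e < f < g. Listing each simplex with vertices in this order, K has dimension 1 with simplices:

  0-simplices (7): a, b, c, d, e, f, g
  1-simplices (9): ac, af, bc, be, cd, ce, cf, cg, dg

Hence C_0 ≅ Z^7, C_1 ≅ Z^9.

Boundary ∂_1: C_1 → C_0 is given by ∂[p,q] = [q] − [p]. For instance
  ∂be = e − b.
As a 7×9 matrix over Z this has rank 6, with invariant factors (1,1,1,1,1,1).

Computing H_k = (kernel of ∂_k) / (image of ∂_{k+1}):

  H_0: rank C_0 − rank ∂_1 = 7 − 6 = 1, and the invariant factors of ∂_1 are all 1, so H_0 ≅ Z.
  H_1: rank ker ∂_1 − rank ∂_2 = (9 − 6) − 0 = 3, and there is no ∂_2, so H_1 ≅ Z^3.

H_0 = Z,  H_1 = Z^3.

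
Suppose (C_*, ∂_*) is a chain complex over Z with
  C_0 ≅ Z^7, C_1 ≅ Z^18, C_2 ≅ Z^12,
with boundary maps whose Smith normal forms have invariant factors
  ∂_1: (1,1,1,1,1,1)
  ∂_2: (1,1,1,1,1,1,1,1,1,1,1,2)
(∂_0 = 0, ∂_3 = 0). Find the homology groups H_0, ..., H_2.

H_0 ≅ Z,  H_1 ≅ Z/2,  H_2 = 0.

H_0: b_0 = 7 − 0 − 6 = 1; torsion from ∂_1 factors > 1: none. So H_0 ≅ Z.
H_1: b_1 = 18 − 6 − 12 = 0; torsion from ∂_2 factors > 1: [2]. So H_1 ≅ Z/2.
H_2: b_2 = 12 − 12 − 0 = 0; torsion from ∂_3 factors > 1: none. So H_2 ≅ 0.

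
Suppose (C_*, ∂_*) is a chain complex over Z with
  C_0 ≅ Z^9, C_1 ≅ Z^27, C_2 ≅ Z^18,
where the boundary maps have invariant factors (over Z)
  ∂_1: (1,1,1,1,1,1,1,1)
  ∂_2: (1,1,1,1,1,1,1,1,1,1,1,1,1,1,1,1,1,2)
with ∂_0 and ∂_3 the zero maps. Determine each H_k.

H_0: b_0 = 9 − 0 − 8 = 1; torsion from ∂_1 factors > 1: none. So H_0 = Z.
H_1: b_1 = 27 − 8 − 18 = 1; torsion from ∂_2 factors > 1: [2]. So H_1 = Z ⊕ Z/2.
H_2: b_2 = 18 − 18 − 0 = 0; torsion from ∂_3 factors > 1: none. So H_2 = 0.

H_0 = Z,  H_1 = Z ⊕ Z/2,  H_2 = 0.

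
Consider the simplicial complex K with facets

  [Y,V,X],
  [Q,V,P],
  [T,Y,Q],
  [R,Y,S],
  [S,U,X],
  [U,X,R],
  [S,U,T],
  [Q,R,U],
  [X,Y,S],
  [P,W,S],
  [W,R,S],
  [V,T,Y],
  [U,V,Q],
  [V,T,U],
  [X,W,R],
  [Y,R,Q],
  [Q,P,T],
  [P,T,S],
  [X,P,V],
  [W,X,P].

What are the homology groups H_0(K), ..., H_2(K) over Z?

We work with the vertex ordering P < Q < R < S < T < U < V < W < X < Y. The simplices of K, each written with vertices in increasing order, are:

  0-simplices (10): P, Q, R, S, T, U, V, W, X, Y
  1-simplices (30): PQ, PS, PT, PV, PW, PX, QR, QT, QU, QV, QY, RS, RU, RW, RX, RY, ST, SU, SW, SX, SY, TU, TV, TY, UV, UX, VX, VY, WX, XY
  2-simplices (20): PQT, PQV, PST, PSW, PVX, PWX, QRU, QRY, QTY, QUV, RSW, RSY, RUX, RWX, STU, SUX, SXY, TUV, TVY, VXY

so the chain groups are C_0 ≅ Z^10, C_1 ≅ Z^30, C_2 ≅ Z^20.

∂_1: C_1 → C_0 maps an edge to its endpoints' difference, ∂[p,q] = q − p. For instance
  ∂SX = X − S.
The 10×30 boundary matrix has rank 9 and Smith normal form diag(1,1,1,1,1,1,1,1,1).

The boundary map ∂_2: C_2 → C_1 maps a triangle to the signed sum of its edges. For instance
  ∂TVY = VY − TY + TV,
  ∂STU = TU − SU + ST.
The 30×20 boundary matrix has rank 20 and Smith normal form diag(1,1,1,1,1,1,1,1,1,1,1,1,1,1,1,1,1,1,1,2).

Now H_k = ker ∂_k / im ∂_{k+1}, so:

  H_0: rank C_0 − rank ∂_1 = 10 − 9 = 1, and the invariant factors of ∂_1 are all 1, so H_0 ≅ Z.
  H_1: rank ker ∂_1 − rank ∂_2 = (30 − 9) − 20 = 1, and ∂_2 has invariant factor 2 > 1, so H_1 ≅ Z ⊕ Z/2Z.
  H_2: rank ker ∂_2 − rank ∂_3 = (20 − 20) − 0 = 0, and there is no ∂_3, so H_2 ≅ 0.

(K is a triangulation of the Klein bottle.)

H_0 ≅ Z,  H_1 ≅ Z ⊕ Z/2Z,  H_2 = 0.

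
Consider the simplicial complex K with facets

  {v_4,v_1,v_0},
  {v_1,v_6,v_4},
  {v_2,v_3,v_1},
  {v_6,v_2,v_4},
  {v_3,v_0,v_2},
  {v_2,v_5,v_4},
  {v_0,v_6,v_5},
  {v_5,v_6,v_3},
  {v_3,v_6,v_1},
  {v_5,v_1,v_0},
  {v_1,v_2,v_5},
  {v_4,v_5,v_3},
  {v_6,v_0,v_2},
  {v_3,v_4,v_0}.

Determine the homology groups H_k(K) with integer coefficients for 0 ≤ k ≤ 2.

H_0 ≅ Z,  H_1 ≅ Z^2,  H_2 ≅ Z.

We work with the vertex ordering v_0 < v_1 < v_2 < v_3 < v_4 < v_5 < v_6. The simplices of K, each written with vertices in increasing order, are:

  0-simplices (7): [v_0], [v_1], [v_2], [v_3], [v_4], [v_5], [v_6]
  1-simplices (21): (21 of them)
  2-simplices (14): (14 of them)

Hence C_0 ≅ Z^7, C_1 ≅ Z^21, C_2 ≅ Z^14.

The boundary map ∂_1: C_1 → C_0 maps an edge to its endpoints' difference, ∂[p,q] = q − p. For instance
  ∂[v_3,v_5] = [v_5] − [v_3].
The 7×21 boundary matrix has rank 6 and Smith normal form diag(1,1,1,1,1,1).

∂_2: C_2 → C_1 acts by ∂[p,q,r] = [q,r] − [p,r] + [p,q]. For instance
  ∂[v_0,v_5,v_6] = [v_5,v_6] − [v_0,v_6] + [v_0,v_5],
  ∂[v_3,v_4,v_5] = [v_4,v_5] − [v_3,v_5] + [v_3,v_4].
The resulting 21×14 matrix has rank 13, and its Smith normal form has invariant factors (1,1,1,1,1,1,1,1,1,1,1,1,1).

Reading off H_k = ker ∂_k / im ∂_{k+1}:

  H_0: rank C_0 − rank ∂_1 = 7 − 6 = 1, and the invariant factors of ∂_1 are all 1, so H_0 = Z.
  H_1: rank ker ∂_1 − rank ∂_2 = (21 − 6) − 13 = 2, and the invariant factors of ∂_2 are all 1, so H_1 = Z^2.
  H_2: rank ker ∂_2 − rank ∂_3 = (14 − 13) − 0 = 1, and there is no ∂_3, so H_2 = Z.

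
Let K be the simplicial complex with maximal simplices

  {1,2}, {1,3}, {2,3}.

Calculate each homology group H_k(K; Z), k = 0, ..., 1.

H_0 = Z,  H_1 = Z.

We work with the vertex ordering 1 < 2 < 3. The simplices of K, each written with vertices in increasing order, are:

  0-simplices (3): [1], [2], [3]
  1-simplices (3): [1,2], [1,3], [2,3]

so the chain groups are C_0 ≅ Z^3, C_1 ≅ Z^3.

The boundary map ∂_1: C_1 → C_0 maps an edge to its endpoints' difference, ∂[p,q] = q − p. For instance
  ∂[2,3] = [3] − [2].
This gives a 3×3 integer matrix of rank 2; reducing to Smith normal form yields diagonal entries (1,1).

From H_k ≅ ker(∂_k) / im(∂_{k+1}) we obtain:

  H_0: rank C_0 − rank ∂_1 = 3 − 2 = 1, and the invariant factors of ∂_1 are all 1, so H_0 ≅ Z.
  H_1: rank ker ∂_1 − rank ∂_2 = (3 − 2) − 0 = 1, and there is no ∂_2, so H_1 ≅ Z.

As a check, the Euler characteristic is 3 − 3 = 0, which agrees with 1 − 1 = 0.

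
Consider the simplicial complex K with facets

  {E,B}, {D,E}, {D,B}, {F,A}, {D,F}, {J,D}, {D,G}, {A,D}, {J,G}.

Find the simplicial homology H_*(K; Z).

H_0 ≅ Z,  H_1 ≅ Z^3.

Take the total order A < B < D < E < F < G < J on the vertex set. Then K (dimension 1) consists of the simplices:

  0-simplices (7): A, B, D, E, F, G, J
  1-simplices (9): AD, AF, BD, BE, DE, DF, DG, DJ, GJ

Hence C_0 ≅ Z^7, C_1 ≅ Z^9.

∂_1: C_1 → C_0 sends each edge [p,q] (with p < q) to q − p. For instance
  ∂DF = F − D.
The 7×9 boundary matrix has rank 6 and Smith normal form diag(1,1,1,1,1,1).

Computing H_k = (kernel of ∂_k) / (image of ∂_{k+1}):

  H_0: rank C_0 − rank ∂_1 = 7 − 6 = 1, and the invariant factors of ∂_1 are all 1, so H_0 = Z.
  H_1: rank ker ∂_1 − rank ∂_2 = (9 − 6) − 0 = 3, and there is no ∂_2, so H_1 = Z^3.

(K is a triangulation of a wedge of 3 circles.)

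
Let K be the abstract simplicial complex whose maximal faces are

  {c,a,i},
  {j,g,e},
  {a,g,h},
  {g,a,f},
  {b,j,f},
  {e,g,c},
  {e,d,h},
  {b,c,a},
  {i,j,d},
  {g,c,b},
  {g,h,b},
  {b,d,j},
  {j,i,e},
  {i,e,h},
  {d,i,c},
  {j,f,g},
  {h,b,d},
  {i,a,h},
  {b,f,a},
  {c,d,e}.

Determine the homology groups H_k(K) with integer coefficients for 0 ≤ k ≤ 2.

H_0 ≅ Z,  H_1 ≅ Z ⊕ Z/2Z,  H_2 = 0.

Fix the vertex order a < b < c < d < e < f < g < h < i < j and write every simplex with vertices in increasing order. Then dim K = 2 and the simplices of K are:

  0-simplices (10): a, b, c, d, e, f, g, h, i, j
  1-simplices (30): ab, ac, af, ag, ah, ai, bc, bd, bf, bg, bh, bj, cd, ce, cg, ci, de, dh, di, dj, eg, eh, ei, ej, fg, fj, gh, gj, hi, ij
  2-simplices (20): abc, abf, aci, afg, agh, ahi, bcg, bdh, bdj, bfj, bgh, cde, cdi, ceg, deh, dij, egj, ehi, eij, fgj

so the chain groups are C_0 ≅ Z^10, C_1 ≅ Z^30, C_2 ≅ Z^20.

∂_1: C_1 → C_0 sends each edge [p,q] (with p < q) to q − p.
The 10×30 boundary matrix has rank 9 and Smith normal form diag(1,1,1,1,1,1,1,1,1).

Boundary ∂_2: C_2 → C_1 sends each 2-simplex [p,q,r] to [q,r] − [p,r] + [p,q]. For instance
  ∂bdh = dh − bh + bd,
  ∂dij = ij − dj + di.
The resulting 30×20 matrix has rank 20, and its Smith normal form has invariant factors (1,1,1,1,1,1,1,1,1,1,1,1,1,1,1,1,1,1,1,2).

Reading off H_k = ker ∂_k / im ∂_{k+1}:

  H_0: rank C_0 − rank ∂_1 = 10 − 9 = 1, and the invariant factors of ∂_1 are all 1, so H_0 ≅ Z.
  H_1: rank ker ∂_1 − rank ∂_2 = (30 − 9) − 20 = 1, and ∂_2 has invariant factor 2 > 1, so H_1 ≅ Z ⊕ Z/2Z.
  H_2: rank ker ∂_2 − rank ∂_3 = (20 − 20) − 0 = 0, and there is no ∂_3, so H_2 ≅ 0.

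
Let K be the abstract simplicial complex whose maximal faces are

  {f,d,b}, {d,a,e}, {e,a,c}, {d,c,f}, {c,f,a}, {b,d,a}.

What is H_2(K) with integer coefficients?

Fix the vertex order a < b < c < d < e < f and write every simplex with vertices in increasing order. Then dim K = 2 and the simplices of K are:

  0-simplices (6): a, b, c, d, e, f
  1-simplices (12): ab, ac, ad, ae, af, bd, bf, cd, ce, cf, de, df
  2-simplices (6): abd, ace, acf, ade, bdf, cdf

Hence C_0 ≅ Z^6, C_1 ≅ Z^12, C_2 ≅ Z^6.

Boundary ∂_1: C_1 → C_0 is given by ∂[p,q] = [q] − [p]. For instance
  ∂ae = e − a.
The 6×12 boundary matrix has rank 5 and Smith normal form diag(1,1,1,1,1).

Boundary ∂_2: C_2 → C_1 sends each 2-simplex [p,q,r] to [q,r] − [p,r] + [p,q]. For instance
  ∂acf = cf − af + ac,
  ∂ade = de − ae + ad.
The resulting 12×6 matrix has rank 6, and its Smith normal form has invariant factors (1,1,1,1,1,1).

Computing H_k = (kernel of ∂_k) / (image of ∂_{k+1}):

  H_2: rank ker ∂_2 − rank ∂_3 = (6 − 6) − 0 = 0, and there is no ∂_3, so H_2 ≅ 0.

H_2 ≅ 0.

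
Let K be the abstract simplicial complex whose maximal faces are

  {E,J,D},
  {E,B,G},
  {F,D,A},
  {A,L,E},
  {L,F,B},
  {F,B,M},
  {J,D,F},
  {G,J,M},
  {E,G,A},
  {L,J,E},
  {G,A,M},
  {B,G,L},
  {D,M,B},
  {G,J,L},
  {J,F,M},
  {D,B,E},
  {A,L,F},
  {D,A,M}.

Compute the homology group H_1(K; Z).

Fix the vertex order A < B < D < E < F < G < J < L < M and write every simplex with vertices in increasing order. Then dim K = 2 and the simplices of K are:

  0-simplices (9): A, B, D, E, F, G, J, L, M
  1-simplices (27): AD, AE, AF, AG, AL, AM, BD, BE, BF, BG, BL, BM, DE, DF, DJ, DM, EG, EJ, EL, FJ, FL, FM, GJ, GL, GM, JL, JM
  2-simplices (18): ADF, ADM, AEG, AEL, AFL, AGM, BDE, BDM, BEG, BFL, BFM, BGL, DEJ, DFJ, EJL, FJM, GJL, GJM

so the chain groups are C_0 ≅ Z^9, C_1 ≅ Z^27, C_2 ≅ Z^18.

The boundary map ∂_1: C_1 → C_0 maps an edge to its endpoints' difference, ∂[p,q] = q − p.
The 9×27 boundary matrix has rank 8 and Smith normal form diag(1,1,1,1,1,1,1,1).

The boundary map ∂_2: C_2 → C_1 acts by ∂[p,q,r] = [q,r] − [p,r] + [p,q]. For instance
  ∂BDE = DE − BE + BD,
  ∂AEG = EG − AG + AE.
The 27×18 boundary matrix has rank 18 and Smith normal form diag(1,1,1,1,1,1,1,1,1,1,1,1,1,1,1,1,1,2).

Reading off H_k = ker ∂_k / im ∂_{k+1}:

  H_1: rank ker ∂_1 − rank ∂_2 = (27 − 8) − 18 = 1, and ∂_2 has invariant factor 2 > 1, so H_1 ≅ Z ⊕ Z/2.

H_1 = Z ⊕ Z/2.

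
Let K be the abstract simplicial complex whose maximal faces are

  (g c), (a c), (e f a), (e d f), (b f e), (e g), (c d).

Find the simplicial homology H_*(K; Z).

K has 7 vertices, 11 edges, 3 triangles.
rank ∂_0 = 0, rank ∂_1 = 6 ⇒ b_0 = 7 − 0 − 6 = 1; all invariant factors of ∂_1 are 1 so no torsion. So H_0 = Z.
rank ∂_1 = 6, rank ∂_2 = 3 ⇒ b_1 = 11 − 6 − 3 = 2; all invariant factors of ∂_2 are 1 so no torsion. So H_1 = Z^2.
rank ∂_2 = 3, rank ∂_3 = 0 ⇒ b_2 = 3 − 3 − 0 = 0. So H_2 = 0.

H_0 ≅ Z,  H_1 ≅ Z^2,  H_2 = 0.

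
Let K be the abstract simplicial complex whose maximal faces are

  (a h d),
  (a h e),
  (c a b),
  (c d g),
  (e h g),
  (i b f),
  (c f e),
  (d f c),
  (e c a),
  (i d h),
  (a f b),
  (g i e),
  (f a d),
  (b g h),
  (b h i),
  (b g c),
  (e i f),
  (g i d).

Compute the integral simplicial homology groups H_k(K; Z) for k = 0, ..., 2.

Take the total order a < b < c < d < e < f < g < h < i on the vertex set. Then K (dimension 2) consists of the simplices:

  0-simplices (9): a, b, c, d, e, f, g, h, i
  1-simplices (27): ab, ac, ad, ae, af, ah, bc, bf, bg, bh, bi, cd, ce, cf, cg, df, dg, dh, di, ef, eg, eh, ei, fi, gh, gi, hi
  2-simplices (18): abc, abf, ace, adf, adh, aeh, bcg, bfi, bgh, bhi, cdf, cdg, cef, dgi, dhi, efi, egh, egi

Hence C_0 ≅ Z^9, C_1 ≅ Z^27, C_2 ≅ Z^18.

The boundary map ∂_1: C_1 → C_0 maps an edge to its endpoints' difference, ∂[p,q] = q − p. For instance
  ∂df = f − d.
The resulting 9×27 matrix has rank 8, and its Smith normal form has invariant factors (1,1,1,1,1,1,1,1).

Boundary ∂_2: C_2 → C_1 acts by ∂[p,q,r] = [q,r] − [p,r] + [p,q]. For instance
  ∂adf = df − af + ad,
  ∂cdg = dg − cg + cd.
The 27×18 boundary matrix has rank 18 and Smith normal form diag(1,1,1,1,1,1,1,1,1,1,1,1,1,1,1,1,1,2).

Reading off H_k = ker ∂_k / im ∂_{k+1}:

  H_0: rank C_0 − rank ∂_1 = 9 − 8 = 1, and the invariant factors of ∂_1 are all 1, so H_0 ≅ Z.
  H_1: rank ker ∂_1 − rank ∂_2 = (27 − 8) − 18 = 1, and ∂_2 has invariant factor 2 > 1, so H_1 ≅ Z ⊕ Z/2.
  H_2: rank ker ∂_2 − rank ∂_3 = (18 − 18) − 0 = 0, and there is no ∂_3, so H_2 ≅ 0.

H_0 ≅ Z,  H_1 ≅ Z ⊕ Z/2,  H_2 = 0.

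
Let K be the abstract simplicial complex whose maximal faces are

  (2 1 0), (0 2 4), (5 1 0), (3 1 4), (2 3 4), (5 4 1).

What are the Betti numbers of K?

b_0 = 1, b_1 = 1, b_2 = 0.

Fix the vertex order 0 < 1 < 2 < 3 < 4 < 5 and write every simplex with vertices in increasing order. Then dim K = 2 and the simplices of K are:

  0-simplices (6): [0], [1], [2], [3], [4], [5]
  1-simplices (12): [0,1], [0,2], [0,4], [0,5], [1,2], [1,3], [1,4], [1,5], [2,3], [2,4], [3,4], [4,5]
  2-simplices (6): [0,1,2], [0,1,5], [0,2,4], [1,3,4], [1,4,5], [2,3,4]

so the chain groups are C_0 ≅ Z^6, C_1 ≅ Z^12, C_2 ≅ Z^6.

∂_1: C_1 → C_0 is given by ∂[p,q] = [q] − [p]. For instance
  ∂[0,4] = [4] − [0].
This gives a 6×12 integer matrix of rank 5; reducing to Smith normal form yields diagonal entries (1,1,1,1,1).

Boundary ∂_2: C_2 → C_1 sends each 2-simplex [p,q,r] to [q,r] − [p,r] + [p,q]. For instance
  ∂[0,2,4] = [2,4] − [0,4] + [0,2],
  ∂[2,3,4] = [3,4] − [2,4] + [2,3].
The 12×6 boundary matrix has rank 6 and Smith normal form diag(1,1,1,1,1,1).

Now H_k = ker ∂_k / im ∂_{k+1}, so:

  H_0: rank C_0 − rank ∂_1 = 6 − 5 = 1, and the invariant factors of ∂_1 are all 1, so H_0 = Z.
  H_1: rank ker ∂_1 − rank ∂_2 = (12 − 5) − 6 = 1, and the invariant factors of ∂_2 are all 1, so H_1 = Z.
  H_2: rank ker ∂_2 − rank ∂_3 = (6 − 6) − 0 = 0, and there is no ∂_3, so H_2 = 0.

Hence the Betti numbers are b_0 = 1, b_1 = 1, b_2 = 0.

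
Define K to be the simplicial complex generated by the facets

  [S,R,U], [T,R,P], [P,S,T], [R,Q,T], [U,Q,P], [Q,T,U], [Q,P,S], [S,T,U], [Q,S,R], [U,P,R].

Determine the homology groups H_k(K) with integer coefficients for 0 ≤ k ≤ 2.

Take the total order P < Q < R < S < T < U on the vertex set. Then K (dimension 2) consists of the simplices:

  0-simplices (6): P, Q, R, S, T, U
  1-simplices (15): PQ, PR, PS, PT, PU, QR, QS, QT, QU, RS, RT, RU, ST, SU, TU
  2-simplices (10): PQS, PQU, PRT, PRU, PST, QRS, QRT, QTU, RSU, STU

so the chain groups are C_0 ≅ Z^6, C_1 ≅ Z^15, C_2 ≅ Z^10.

∂_1: C_1 → C_0 sends each edge [p,q] (with p < q) to q − p. For instance
  ∂PU = U − P.
The resulting 6×15 matrix has rank 5, and its Smith normal form has invariant factors (1,1,1,1,1).

Boundary ∂_2: C_2 → C_1 maps a triangle to the signed sum of its edges. For instance
  ∂STU = TU − SU + ST,
  ∂PQU = QU − PU + PQ.
The resulting 15×10 matrix has rank 10, and its Smith normal form has invariant factors (1,1,1,1,1,1,1,1,1,2).

Now H_k = ker ∂_k / im ∂_{k+1}, so:

  H_0: rank C_0 − rank ∂_1 = 6 − 5 = 1, and the invariant factors of ∂_1 are all 1, so H_0 = Z.
  H_1: rank ker ∂_1 − rank ∂_2 = (15 − 5) − 10 = 0, and ∂_2 has invariant factor 2 > 1, so H_1 = Z_2.
  H_2: rank ker ∂_2 − rank ∂_3 = (10 − 10) − 0 = 0, and there is no ∂_3, so H_2 = 0.

H_0 = Z,  H_1 = Z_2,  H_2 = 0.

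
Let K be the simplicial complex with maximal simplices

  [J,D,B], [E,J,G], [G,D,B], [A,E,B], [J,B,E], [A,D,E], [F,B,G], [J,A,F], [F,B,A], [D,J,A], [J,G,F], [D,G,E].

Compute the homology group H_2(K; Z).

We work with the vertex ordering A < B < D < E < F < G < J. The simplices of K, each written with vertices in increasing order, are:

  0-simplices (7): A, B, D, E, F, G, J
  1-simplices (18): AB, AD, AE, AF, AJ, BD, BE, BF, BG, BJ, DE, DG, DJ, EG, EJ, FG, FJ, GJ
  2-simplices (12): ABE, ABF, ADE, ADJ, AFJ, BDG, BDJ, BEJ, BFG, DEG, EGJ, FGJ

so the chain groups are C_0 ≅ Z^7, C_1 ≅ Z^18, C_2 ≅ Z^12.

The boundary map ∂_1: C_1 → C_0 is given by ∂[p,q] = [q] − [p].
The 7×18 boundary matrix has rank 6 and Smith normal form diag(1,1,1,1,1,1).

The boundary map ∂_2: C_2 → C_1 sends each 2-simplex [p,q,r] to [q,r] − [p,r] + [p,q]. For instance
  ∂BEJ = EJ − BJ + BE,
  ∂AFJ = FJ − AJ + AF.
This gives a 18×12 integer matrix of rank 12; reducing to Smith normal form yields diagonal entries (1,1,1,1,1,1,1,1,1,1,1,2).

Computing H_k = (kernel of ∂_k) / (image of ∂_{k+1}):

  H_2: rank ker ∂_2 − rank ∂_3 = (12 − 12) − 0 = 0, and there is no ∂_3, so H_2 = 0.

(K is a triangulation of the real projective plane RP^2.)

H_2 = 0.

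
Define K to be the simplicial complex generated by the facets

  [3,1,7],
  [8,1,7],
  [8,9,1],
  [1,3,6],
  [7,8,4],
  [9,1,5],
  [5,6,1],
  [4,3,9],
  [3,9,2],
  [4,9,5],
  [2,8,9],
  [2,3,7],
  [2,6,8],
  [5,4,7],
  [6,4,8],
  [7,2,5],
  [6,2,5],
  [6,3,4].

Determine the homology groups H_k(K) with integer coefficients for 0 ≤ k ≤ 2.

H_0 ≅ Z,  H_1 ≅ Z^2,  H_2 ≅ Z.

We work with the vertex ordering 1 < 2 < 3 < 4 < 5 < 6 < 7 < 8 < 9. The simplices of K, each written with vertices in increasing order, are:

  0-simplices (9): [1], [2], [3], [4], [5], [6], [7], [8], [9]
  1-simplices (27): (27 of them)
  2-simplices (18): [1,3,6], [1,3,7], [1,5,6], [1,5,9], [1,7,8], [1,8,9], [2,3,7], [2,3,9], [2,5,6], [2,5,7], [2,6,8], [2,8,9], [3,4,6], [3,4,9], [4,5,7], [4,5,9], [4,6,8], [4,7,8]

Hence C_0 ≅ Z^9, C_1 ≅ Z^27, C_2 ≅ Z^18.

Boundary ∂_1: C_1 → C_0 sends each edge [p,q] (with p < q) to q − p.
This gives a 9×27 integer matrix of rank 8; reducing to Smith normal form yields diagonal entries (1,1,1,1,1,1,1,1).

Boundary ∂_2: C_2 → C_1 maps a triangle to the signed sum of its edges. For instance
  ∂[4,7,8] = [7,8] − [4,8] + [4,7],
  ∂[3,4,6] = [4,6] − [3,6] + [3,4].
As a 27×18 matrix over Z this has rank 17, with invariant factors (1,1,1,1,1,1,1,1,1,1,1,1,1,1,1,1,1).

From H_k ≅ ker(∂_k) / im(∂_{k+1}) we obtain:

  H_0: rank C_0 − rank ∂_1 = 9 − 8 = 1, and the invariant factors of ∂_1 are all 1, so H_0 = Z.
  H_1: rank ker ∂_1 − rank ∂_2 = (27 − 8) − 17 = 2, and the invariant factors of ∂_2 are all 1, so H_1 = Z^2.
  H_2: rank ker ∂_2 − rank ∂_3 = (18 − 17) − 0 = 1, and there is no ∂_3, so H_2 = Z.

As a check, the Euler characteristic is 9 − 27 + 18 = 0, which agrees with 1 − 2 + 1 = 0.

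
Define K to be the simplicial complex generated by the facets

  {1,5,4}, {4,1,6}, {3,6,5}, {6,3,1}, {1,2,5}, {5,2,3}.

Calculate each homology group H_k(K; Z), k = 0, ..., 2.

H_0 ≅ Z,  H_1 ≅ Z,  H_2 = 0.

We work with the vertex ordering 1 < 2 < 3 < 4 < 5 < 6. The simplices of K, each written with vertices in increasing order, are:

  0-simplices (6): [1], [2], [3], [4], [5], [6]
  1-simplices (12): [1,2], [1,3], [1,4], [1,5], [1,6], [2,3], [2,5], [3,5], [3,6], [4,5], [4,6], [5,6]
  2-simplices (6): [1,2,5], [1,3,6], [1,4,5], [1,4,6], [2,3,5], [3,5,6]

giving chain groups C_0 ≅ Z^6, C_1 ≅ Z^12, C_2 ≅ Z^6.

∂_1: C_1 → C_0 is given by ∂[p,q] = [q] − [p].
This gives a 6×12 integer matrix of rank 5; reducing to Smith normal form yields diagonal entries (1,1,1,1,1).

∂_2: C_2 → C_1 sends each 2-simplex [p,q,r] to [q,r] − [p,r] + [p,q]. For instance
  ∂[1,2,5] = [2,5] − [1,5] + [1,2],
  ∂[1,4,6] = [4,6] − [1,6] + [1,4].
This gives a 12×6 integer matrix of rank 6; reducing to Smith normal form yields diagonal entries (1,1,1,1,1,1).

Computing H_k = (kernel of ∂_k) / (image of ∂_{k+1}):

  H_0: rank C_0 − rank ∂_1 = 6 − 5 = 1, and the invariant factors of ∂_1 are all 1, so H_0 = Z.
  H_1: rank ker ∂_1 − rank ∂_2 = (12 − 5) − 6 = 1, and the invariant factors of ∂_2 are all 1, so H_1 = Z.
  H_2: rank ker ∂_2 − rank ∂_3 = (6 − 6) − 0 = 0, and there is no ∂_3, so H_2 = 0.

As a check, the Euler characteristic is 6 − 12 + 6 = 0, which agrees with 1 − 1 + 0 = 0.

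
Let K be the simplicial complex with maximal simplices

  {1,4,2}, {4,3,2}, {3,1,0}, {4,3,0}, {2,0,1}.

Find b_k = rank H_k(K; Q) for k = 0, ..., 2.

Take the total order 0 < 1 < 2 < 3 < 4 on the vertex set. Then K (dimension 2) consists of the simplices:

  0-simplices (5): [0], [1], [2], [3], [4]
  1-simplices (10): [0,1], [0,2], [0,3], [0,4], [1,2], [1,3], [1,4], [2,3], [2,4], [3,4]
  2-simplices (5): [0,1,2], [0,1,3], [0,3,4], [1,2,4], [2,3,4]

giving chain groups C_0 ≅ Z^5, C_1 ≅ Z^10, C_2 ≅ Z^5.

The boundary map ∂_1: C_1 → C_0 is given by ∂[p,q] = [q] − [p].
The resulting 5×10 matrix has rank 4, and its Smith normal form has invariant factors (1,1,1,1).

Boundary ∂_2: C_2 → C_1 sends each 2-simplex [p,q,r] to [q,r] − [p,r] + [p,q]. For instance
  ∂[2,3,4] = [3,4] − [2,4] + [2,3],
  ∂[0,1,2] = [1,2] − [0,2] + [0,1].
This gives a 10×5 integer matrix of rank 5; reducing to Smith normal form yields diagonal entries (1,1,1,1,1).

Now H_k = ker ∂_k / im ∂_{k+1}, so:

  H_0: rank C_0 − rank ∂_1 = 5 − 4 = 1, and the invariant factors of ∂_1 are all 1, so H_0 ≅ Z.
  H_1: rank ker ∂_1 − rank ∂_2 = (10 − 4) − 5 = 1, and the invariant factors of ∂_2 are all 1, so H_1 ≅ Z.
  H_2: rank ker ∂_2 − rank ∂_3 = (5 − 5) − 0 = 0, and there is no ∂_3, so H_2 ≅ 0.

As a check, the Euler characteristic is 5 − 10 + 5 = 0, which agrees with 1 − 1 + 0 = 0.

Hence the Betti numbers are b_0 = 1, b_1 = 1, b_2 = 0.

b_0 = 1, b_1 = 1, b_2 = 0.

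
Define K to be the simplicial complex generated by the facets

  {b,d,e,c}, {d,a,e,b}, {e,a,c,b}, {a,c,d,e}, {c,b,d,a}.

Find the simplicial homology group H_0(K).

H_0 ≅ Z.

Take the total order a < b < c < d < e on the vertex set. Then K (dimension 3) consists of the simplices:

  0-simplices (5): a, b, c, d, e
  1-simplices (10): ab, ac, ad, ae, bc, bd, be, cd, ce, de
  2-simplices (10): abc, abd, abe, acd, ace, ade, bcd, bce, bde, cde
  3-simplices (5): abcd, abce, abde, acde, bcde

so the chain groups are C_0 ≅ Z^5, C_1 ≅ Z^10, C_2 ≅ Z^10, C_3 ≅ Z^5.

Boundary ∂_1: C_1 → C_0 is given by ∂[p,q] = [q] − [p]. For instance
  ∂ac = c − a.
The resulting 5×10 matrix has rank 4, and its Smith normal form has invariant factors (1,1,1,1).

∂_2: C_2 → C_1 sends each 2-simplex [p,q,r] to [q,r] − [p,r] + [p,q]. For instance
  ∂ace = ce − ae + ac,
  ∂bde = de − be + bd.
As a 10×10 matrix over Z this has rank 6, with invariant factors (1,1,1,1,1,1).

Boundary ∂_3: C_3 → C_2 sends each 3-simplex σ to the alternating sum Σ_i (−1)^i (σ with its i-th vertex removed). For instance
  ∂acde = cde − ade + ace − acd,
  ∂abce = bce − ace + abe − abc.
As a 10×5 matrix over Z this has rank 4, with invariant factors (1,1,1,1).

Now H_k = ker ∂_k / im ∂_{k+1}, so:

  H_0: rank C_0 − rank ∂_1 = 5 − 4 = 1, and the invariant factors of ∂_1 are all 1, so H_0 = Z.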